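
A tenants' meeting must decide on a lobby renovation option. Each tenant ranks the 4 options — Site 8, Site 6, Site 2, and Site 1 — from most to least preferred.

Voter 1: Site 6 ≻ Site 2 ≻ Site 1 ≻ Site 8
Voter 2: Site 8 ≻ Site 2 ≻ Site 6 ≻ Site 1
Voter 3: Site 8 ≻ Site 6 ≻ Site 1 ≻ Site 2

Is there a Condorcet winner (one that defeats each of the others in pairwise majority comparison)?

Yes

Head-to-head results (3 voters total):
Site 8 vs Site 6: Site 8 wins 2–1.
Site 8 vs Site 2: Site 8 wins 2–1.
Site 8 vs Site 1: Site 8 wins 2–1.
Site 6 vs Site 2: Site 6 wins 2–1.
Site 6 vs Site 1: Site 6 wins 3–0.
Site 2 vs Site 1: Site 2 wins 2–1.
Site 8 beats each rival — Site 6 (2–1), Site 2 (2–1), Site 1 (2–1) — so Site 8 is the Condorcet winner.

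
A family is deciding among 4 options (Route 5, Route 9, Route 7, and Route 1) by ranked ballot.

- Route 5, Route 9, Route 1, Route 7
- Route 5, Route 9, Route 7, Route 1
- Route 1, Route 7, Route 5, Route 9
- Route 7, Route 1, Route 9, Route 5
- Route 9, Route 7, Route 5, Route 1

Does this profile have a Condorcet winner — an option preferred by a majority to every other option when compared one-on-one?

No

Head-to-head results (5 voters total):
Route 5 vs Route 9: Route 5 wins 3–2.
Route 5 vs Route 7: Route 7 wins 3–2.
Route 5 vs Route 1: Route 5 wins 3–2.
Route 9 vs Route 7: Route 9 wins 3–2.
Route 9 vs Route 1: Route 9 wins 3–2.
Route 7 vs Route 1: Route 7 wins 3–2.
No candidate beats all others: Route 5 beats Route 9 beats Route 7 beats Route 5, a majority cycle.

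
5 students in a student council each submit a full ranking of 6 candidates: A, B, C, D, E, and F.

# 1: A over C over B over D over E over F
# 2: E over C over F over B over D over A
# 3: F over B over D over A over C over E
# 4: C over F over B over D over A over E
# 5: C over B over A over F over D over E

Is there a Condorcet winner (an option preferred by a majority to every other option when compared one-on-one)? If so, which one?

C

Head-to-head results (5 voters total):
A vs B: B wins 4–1.
A vs C: C wins 3–2.
A vs D: D wins 3–2.
A vs E: A wins 4–1.
A vs F: F wins 3–2.
B vs C: C wins 4–1.
B vs D: B wins 5–0.
B vs E: B wins 4–1.
B vs F: F wins 3–2.
C vs D: C wins 4–1.
C vs E: C wins 4–1.
C vs F: C wins 4–1.
D vs E: D wins 4–1.
D vs F: F wins 4–1.
E vs F: F wins 3–2.
C beats each rival — A (3–2), B (4–1), D (4–1), E (4–1), F (4–1) — so C is the Condorcet winner.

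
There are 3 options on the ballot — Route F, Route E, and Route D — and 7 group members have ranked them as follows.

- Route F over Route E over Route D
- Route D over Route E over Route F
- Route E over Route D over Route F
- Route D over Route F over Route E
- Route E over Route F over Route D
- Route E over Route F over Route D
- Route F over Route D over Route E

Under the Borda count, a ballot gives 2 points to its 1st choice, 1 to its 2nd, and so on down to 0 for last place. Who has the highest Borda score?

Route E

Borda scores:
  Route F: 2 + 0 + 0 + 1 + 1 + 1 + 2 = 7
  Route E: 1 + 1 + 2 + 0 + 2 + 2 + 0 = 8
  Route D: 0 + 2 + 1 + 2 + 0 + 0 + 1 = 6
Route E has the highest total.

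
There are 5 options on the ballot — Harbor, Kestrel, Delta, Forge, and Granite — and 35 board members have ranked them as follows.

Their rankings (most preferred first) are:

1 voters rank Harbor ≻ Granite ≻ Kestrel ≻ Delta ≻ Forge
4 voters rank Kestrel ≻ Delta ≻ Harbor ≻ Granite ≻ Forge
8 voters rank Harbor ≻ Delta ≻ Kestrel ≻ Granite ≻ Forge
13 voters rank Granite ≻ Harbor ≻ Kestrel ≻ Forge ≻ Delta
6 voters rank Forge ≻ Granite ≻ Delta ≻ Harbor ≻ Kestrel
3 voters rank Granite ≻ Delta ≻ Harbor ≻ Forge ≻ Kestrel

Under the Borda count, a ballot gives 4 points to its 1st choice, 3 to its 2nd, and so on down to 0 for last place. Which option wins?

Borda scores:
  Harbor: 4 + 4·2 + 8·4 + 13·3 + 6·1 + 3·2 = 95
  Kestrel: 2 + 4·4 + 8·2 + 13·2 + 6·0 + 3·0 = 60
  Delta: 1 + 4·3 + 8·3 + 13·0 + 6·2 + 3·3 = 58
  Forge: 0 + 4·0 + 8·0 + 13·1 + 6·4 + 3·1 = 40
  Granite: 3 + 4·1 + 8·1 + 13·4 + 6·3 + 3·4 = 97
Granite has the highest total.

Granite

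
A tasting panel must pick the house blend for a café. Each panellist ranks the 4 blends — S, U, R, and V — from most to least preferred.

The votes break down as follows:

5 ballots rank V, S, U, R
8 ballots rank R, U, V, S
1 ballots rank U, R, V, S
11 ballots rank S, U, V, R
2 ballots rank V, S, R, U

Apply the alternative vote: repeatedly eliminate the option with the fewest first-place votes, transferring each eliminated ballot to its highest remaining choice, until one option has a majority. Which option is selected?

S

Round 1: S 11, R 8, V 7, U 1. U has the fewest and is eliminated.
Round 2: S 11, R 9, V 7. V has the fewest and is eliminated.
Round 3: S 18, R 9. S has a majority.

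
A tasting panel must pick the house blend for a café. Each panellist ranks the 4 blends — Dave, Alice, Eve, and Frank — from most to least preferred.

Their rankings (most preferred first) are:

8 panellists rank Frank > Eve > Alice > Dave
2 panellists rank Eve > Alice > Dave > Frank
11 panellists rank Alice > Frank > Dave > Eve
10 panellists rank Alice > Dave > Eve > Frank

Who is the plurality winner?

Alice

First-place vote totals:
  Dave: 0
  Alice: 21
  Eve: 2
  Frank: 8
Alice has the most first-place votes.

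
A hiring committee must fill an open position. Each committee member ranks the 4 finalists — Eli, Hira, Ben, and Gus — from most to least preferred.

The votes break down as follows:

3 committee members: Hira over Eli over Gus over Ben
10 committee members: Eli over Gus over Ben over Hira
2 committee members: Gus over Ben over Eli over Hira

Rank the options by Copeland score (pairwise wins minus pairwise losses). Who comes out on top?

Pairwise results:
  Eli vs Hira: Eli wins 12–3.
  Eli vs Ben: Eli wins 13–2.
  Eli vs Gus: Eli wins 13–2.
  Hira vs Ben: Ben wins 12–3.
  Hira vs Gus: Gus wins 12–3.
  Ben vs Gus: Gus wins 15–0.
Copeland scores (wins − losses):
  Eli: 3 − 0 = 3
  Hira: 0 − 3 = -3
  Ben: 1 − 2 = -1
  Gus: 2 − 1 = 1
Eli has the best Copeland score.

Eli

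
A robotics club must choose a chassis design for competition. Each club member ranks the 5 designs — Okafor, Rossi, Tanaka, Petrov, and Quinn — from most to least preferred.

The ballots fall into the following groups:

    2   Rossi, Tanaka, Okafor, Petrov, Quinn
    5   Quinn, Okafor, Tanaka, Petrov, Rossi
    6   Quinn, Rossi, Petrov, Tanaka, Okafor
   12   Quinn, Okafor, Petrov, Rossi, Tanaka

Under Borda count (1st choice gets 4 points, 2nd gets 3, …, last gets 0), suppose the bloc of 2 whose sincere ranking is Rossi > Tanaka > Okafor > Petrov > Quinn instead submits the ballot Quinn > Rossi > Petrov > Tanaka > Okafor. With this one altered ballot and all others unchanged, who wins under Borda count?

Borda totals with the altered ballot: Okafor 51, Rossi 36, Tanaka 18, Petrov 45, Quinn 100.
The winner is unchanged: still Quinn.

Quinn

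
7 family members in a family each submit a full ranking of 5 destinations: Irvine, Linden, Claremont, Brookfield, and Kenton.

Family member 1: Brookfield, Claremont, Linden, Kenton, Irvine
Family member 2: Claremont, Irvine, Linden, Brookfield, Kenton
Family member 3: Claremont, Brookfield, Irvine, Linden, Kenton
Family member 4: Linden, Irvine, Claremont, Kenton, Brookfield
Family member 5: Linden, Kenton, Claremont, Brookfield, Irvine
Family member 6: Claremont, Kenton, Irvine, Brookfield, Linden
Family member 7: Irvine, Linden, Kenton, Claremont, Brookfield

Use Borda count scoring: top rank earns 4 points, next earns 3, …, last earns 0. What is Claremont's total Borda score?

20

Borda scores:
  Irvine: 0 + 3 + 2 + 3 + 0 + 2 + 4 = 14
  Linden: 2 + 2 + 1 + 4 + 4 + 0 + 3 = 16
  Claremont: 3 + 4 + 4 + 2 + 2 + 4 + 1 = 20
  Brookfield: 4 + 1 + 3 + 0 + 1 + 1 + 0 = 10
  Kenton: 1 + 0 + 0 + 1 + 3 + 3 + 2 = 10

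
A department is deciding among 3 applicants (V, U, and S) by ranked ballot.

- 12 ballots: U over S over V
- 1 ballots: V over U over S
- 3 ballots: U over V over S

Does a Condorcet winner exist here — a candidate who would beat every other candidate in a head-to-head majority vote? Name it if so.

U

Head-to-head results (16 voters total):
V vs U: U wins 15–1.
V vs S: S wins 12–4.
U vs S: U wins 16–0.
U beats each rival — V (15–1), S (16–0) — so U is the Condorcet winner.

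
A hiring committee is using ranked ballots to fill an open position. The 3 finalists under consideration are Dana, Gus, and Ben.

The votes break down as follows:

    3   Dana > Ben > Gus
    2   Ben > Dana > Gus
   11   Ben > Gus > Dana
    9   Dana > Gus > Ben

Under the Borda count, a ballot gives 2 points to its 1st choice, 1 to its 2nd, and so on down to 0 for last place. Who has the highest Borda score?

Ben

Borda scores:
  Dana: 3·2 + 2·1 + 11·0 + 9·2 = 26
  Gus: 3·0 + 2·0 + 11·1 + 9·1 = 20
  Ben: 3·1 + 2·2 + 11·2 + 9·0 = 29
Ben has the highest total.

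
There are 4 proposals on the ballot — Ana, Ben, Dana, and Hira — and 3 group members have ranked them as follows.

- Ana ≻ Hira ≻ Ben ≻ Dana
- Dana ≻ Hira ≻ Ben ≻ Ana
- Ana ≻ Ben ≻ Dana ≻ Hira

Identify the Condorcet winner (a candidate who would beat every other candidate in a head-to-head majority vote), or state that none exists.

Head-to-head results (3 voters total):
Ana vs Ben: Ana wins 2–1.
Ana vs Dana: Ana wins 2–1.
Ana vs Hira: Ana wins 2–1.
Ben vs Dana: Ben wins 2–1.
Ben vs Hira: Hira wins 2–1.
Dana vs Hira: Dana wins 2–1.
Ana beats each rival — Ben (2–1), Dana (2–1), Hira (2–1) — so Ana is the Condorcet winner.

Ana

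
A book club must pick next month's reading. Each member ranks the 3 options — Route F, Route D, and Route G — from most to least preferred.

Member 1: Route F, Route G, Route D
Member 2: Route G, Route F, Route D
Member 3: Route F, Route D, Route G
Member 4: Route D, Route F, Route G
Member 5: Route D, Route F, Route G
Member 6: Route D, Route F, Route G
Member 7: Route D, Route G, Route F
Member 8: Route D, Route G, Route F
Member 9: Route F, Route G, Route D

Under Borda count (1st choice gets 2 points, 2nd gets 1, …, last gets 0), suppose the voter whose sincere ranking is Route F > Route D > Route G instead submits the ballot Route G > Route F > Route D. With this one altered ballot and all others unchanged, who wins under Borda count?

Borda totals with the altered ballot: Route F 9, Route D 10, Route G 8.
The winner is unchanged: still Route D.

Route D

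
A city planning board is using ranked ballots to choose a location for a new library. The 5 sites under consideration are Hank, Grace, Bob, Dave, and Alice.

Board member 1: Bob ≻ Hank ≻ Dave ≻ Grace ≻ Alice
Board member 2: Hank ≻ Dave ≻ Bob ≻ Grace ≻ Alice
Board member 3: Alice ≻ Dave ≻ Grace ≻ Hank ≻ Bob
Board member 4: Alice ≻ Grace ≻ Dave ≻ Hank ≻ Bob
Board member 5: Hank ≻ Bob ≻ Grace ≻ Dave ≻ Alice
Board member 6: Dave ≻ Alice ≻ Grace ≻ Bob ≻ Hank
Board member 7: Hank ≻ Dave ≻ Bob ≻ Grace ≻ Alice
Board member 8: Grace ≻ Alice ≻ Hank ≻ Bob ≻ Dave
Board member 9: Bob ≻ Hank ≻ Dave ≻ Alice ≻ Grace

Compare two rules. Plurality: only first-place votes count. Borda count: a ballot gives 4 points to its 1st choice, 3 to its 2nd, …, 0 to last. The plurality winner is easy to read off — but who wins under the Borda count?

Hank

Plurality first-place counts: Hank 3, Grace 1, Bob 2, Dave 1, Alice 2 → Hank.
Borda totals: Hank 22, Grace 16, Bob 17, Dave 20, Alice 15 → Hank.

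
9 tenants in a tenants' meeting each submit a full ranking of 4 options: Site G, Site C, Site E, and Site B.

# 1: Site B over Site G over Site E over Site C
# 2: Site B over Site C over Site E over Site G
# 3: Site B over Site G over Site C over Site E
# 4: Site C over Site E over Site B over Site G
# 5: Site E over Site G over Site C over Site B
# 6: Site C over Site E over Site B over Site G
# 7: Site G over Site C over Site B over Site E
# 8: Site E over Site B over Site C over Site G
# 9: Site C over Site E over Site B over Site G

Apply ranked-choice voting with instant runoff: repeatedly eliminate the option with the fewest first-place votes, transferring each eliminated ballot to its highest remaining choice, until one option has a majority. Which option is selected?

Round 1: Site C 3, Site B 3, Site E 2, Site G 1. Site G has the fewest and is eliminated.
Round 2: Site C 4, Site B 3, Site E 2. Site E has the fewest and is eliminated.
Round 3: Site C 5, Site B 4. Site C has a majority.

Site C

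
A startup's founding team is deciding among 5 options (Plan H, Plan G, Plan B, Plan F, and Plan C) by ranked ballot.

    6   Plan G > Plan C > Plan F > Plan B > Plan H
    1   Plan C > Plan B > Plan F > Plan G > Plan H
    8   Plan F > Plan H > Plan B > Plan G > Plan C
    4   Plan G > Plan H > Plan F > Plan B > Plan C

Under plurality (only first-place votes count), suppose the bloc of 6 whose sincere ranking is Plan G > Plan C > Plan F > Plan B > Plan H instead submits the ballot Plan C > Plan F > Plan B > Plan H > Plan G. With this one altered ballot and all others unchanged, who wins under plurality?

First-place totals with the altered ballot: Plan H 0, Plan G 4, Plan B 0, Plan F 8, Plan C 7.
The switch changes the winner from Plan G to Plan F.

Plan F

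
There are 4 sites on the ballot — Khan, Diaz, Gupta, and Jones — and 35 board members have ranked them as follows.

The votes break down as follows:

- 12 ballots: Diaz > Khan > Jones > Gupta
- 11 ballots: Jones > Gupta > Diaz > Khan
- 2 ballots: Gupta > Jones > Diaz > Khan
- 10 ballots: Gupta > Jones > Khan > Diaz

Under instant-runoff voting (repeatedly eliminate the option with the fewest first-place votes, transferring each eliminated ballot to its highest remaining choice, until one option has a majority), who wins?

Round 1: Diaz 12, Gupta 12, Jones 11, Khan 0. Khan has the fewest and is eliminated.
Round 2: Diaz 12, Gupta 12, Jones 11. Jones has the fewest and is eliminated.
Round 3: Gupta 23, Diaz 12. Gupta has a majority.

Gupta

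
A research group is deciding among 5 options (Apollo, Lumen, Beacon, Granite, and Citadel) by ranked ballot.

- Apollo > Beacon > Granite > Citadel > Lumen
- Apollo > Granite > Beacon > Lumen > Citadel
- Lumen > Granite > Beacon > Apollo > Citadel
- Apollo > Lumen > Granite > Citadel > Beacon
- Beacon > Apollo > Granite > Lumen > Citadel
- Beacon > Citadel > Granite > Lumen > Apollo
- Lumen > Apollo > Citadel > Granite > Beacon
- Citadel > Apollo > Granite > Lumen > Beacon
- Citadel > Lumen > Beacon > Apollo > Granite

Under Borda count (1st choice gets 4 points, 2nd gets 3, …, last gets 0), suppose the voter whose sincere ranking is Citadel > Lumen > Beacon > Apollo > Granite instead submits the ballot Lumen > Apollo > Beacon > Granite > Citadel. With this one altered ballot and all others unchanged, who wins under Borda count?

Apollo

Borda totals with the altered ballot: Apollo 25, Lumen 19, Beacon 17, Granite 18, Citadel 11.
The winner is unchanged: still Apollo.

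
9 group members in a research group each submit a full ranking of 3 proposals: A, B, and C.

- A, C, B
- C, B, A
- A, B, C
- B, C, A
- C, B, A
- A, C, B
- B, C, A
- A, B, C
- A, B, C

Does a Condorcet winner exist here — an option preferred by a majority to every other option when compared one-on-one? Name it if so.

A

Head-to-head results (9 voters total):
A vs B: A wins 5–4.
A vs C: A wins 5–4.
B vs C: B wins 5–4.
A beats each rival — B (5–4), C (5–4) — so A is the Condorcet winner.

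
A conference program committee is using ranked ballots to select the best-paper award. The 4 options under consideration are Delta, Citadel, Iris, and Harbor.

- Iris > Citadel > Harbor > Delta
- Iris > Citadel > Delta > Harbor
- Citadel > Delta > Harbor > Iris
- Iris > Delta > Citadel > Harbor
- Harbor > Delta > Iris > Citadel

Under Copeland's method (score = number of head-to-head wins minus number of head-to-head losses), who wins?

Iris

Pairwise results:
  Delta vs Citadel: Citadel wins 3–2.
  Delta vs Iris: Iris wins 3–2.
  Delta vs Harbor: Delta wins 3–2.
  Citadel vs Iris: Iris wins 4–1.
  Citadel vs Harbor: Citadel wins 4–1.
  Iris vs Harbor: Iris wins 3–2.
Copeland scores (wins − losses):
  Delta: 1 − 2 = -1
  Citadel: 2 − 1 = 1
  Iris: 3 − 0 = 3
  Harbor: 0 − 3 = -3
Iris has the best Copeland score.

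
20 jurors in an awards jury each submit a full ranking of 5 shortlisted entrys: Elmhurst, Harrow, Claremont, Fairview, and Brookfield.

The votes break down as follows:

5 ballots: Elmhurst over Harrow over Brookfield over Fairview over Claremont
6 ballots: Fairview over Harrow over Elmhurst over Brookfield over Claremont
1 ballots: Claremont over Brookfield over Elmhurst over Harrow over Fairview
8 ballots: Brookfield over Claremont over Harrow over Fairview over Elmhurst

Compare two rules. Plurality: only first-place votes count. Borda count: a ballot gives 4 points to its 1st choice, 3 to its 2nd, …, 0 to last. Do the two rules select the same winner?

Yes

Plurality first-place counts: Elmhurst 5, Harrow 0, Claremont 1, Fairview 6, Brookfield 8 → Brookfield.
Borda totals: Elmhurst 34, Harrow 50, Claremont 28, Fairview 37, Brookfield 51 → Brookfield.
The two rules agree on Brookfield.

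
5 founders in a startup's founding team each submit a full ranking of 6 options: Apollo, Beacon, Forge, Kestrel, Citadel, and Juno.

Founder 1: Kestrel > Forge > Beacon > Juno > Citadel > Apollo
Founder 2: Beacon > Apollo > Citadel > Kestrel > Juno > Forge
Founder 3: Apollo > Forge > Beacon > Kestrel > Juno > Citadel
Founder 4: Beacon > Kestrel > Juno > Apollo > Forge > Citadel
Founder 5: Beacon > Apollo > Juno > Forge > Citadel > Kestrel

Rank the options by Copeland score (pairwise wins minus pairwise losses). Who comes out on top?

Beacon

Pairwise results:
  Apollo vs Beacon: Beacon wins 4–1.
  Apollo vs Forge: Apollo wins 4–1.
  Apollo vs Kestrel: Apollo wins 3–2.
  Apollo vs Citadel: Apollo wins 4–1.
  Apollo vs Juno: Apollo wins 3–2.
  Beacon vs Forge: Beacon wins 3–2.
  Beacon vs Kestrel: Beacon wins 4–1.
  Beacon vs Citadel: Beacon wins 5–0.
  Beacon vs Juno: Beacon wins 5–0.
  Forge vs Kestrel: Kestrel wins 3–2.
  Forge vs Citadel: Forge wins 4–1.
  Forge vs Juno: Juno wins 3–2.
  Kestrel vs Citadel: Kestrel wins 3–2.
  Kestrel vs Juno: Kestrel wins 4–1.
  Citadel vs Juno: Juno wins 4–1.
Copeland scores (wins − losses):
  Apollo: 4 − 1 = 3
  Beacon: 5 − 0 = 5
  Forge: 1 − 4 = -3
  Kestrel: 3 − 2 = 1
  Citadel: 0 − 5 = -5
  Juno: 2 − 3 = -1
Beacon has the best Copeland score.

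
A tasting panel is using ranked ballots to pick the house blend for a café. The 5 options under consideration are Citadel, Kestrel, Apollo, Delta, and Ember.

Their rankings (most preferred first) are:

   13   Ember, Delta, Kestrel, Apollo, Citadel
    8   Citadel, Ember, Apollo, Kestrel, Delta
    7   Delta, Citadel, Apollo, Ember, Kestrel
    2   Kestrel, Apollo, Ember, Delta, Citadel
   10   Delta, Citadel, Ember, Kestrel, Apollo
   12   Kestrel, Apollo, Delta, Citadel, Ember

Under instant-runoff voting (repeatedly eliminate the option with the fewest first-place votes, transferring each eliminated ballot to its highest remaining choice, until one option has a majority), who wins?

Round 1: Delta 17, Kestrel 14, Ember 13, Citadel 8, Apollo 0. Apollo has the fewest and is eliminated.
Round 2: Delta 17, Kestrel 14, Ember 13, Citadel 8. Citadel has the fewest and is eliminated.
Round 3: Ember 21, Delta 17, Kestrel 14. Kestrel has the fewest and is eliminated.
Round 4: Delta 29, Ember 23. Delta has a majority.

Delta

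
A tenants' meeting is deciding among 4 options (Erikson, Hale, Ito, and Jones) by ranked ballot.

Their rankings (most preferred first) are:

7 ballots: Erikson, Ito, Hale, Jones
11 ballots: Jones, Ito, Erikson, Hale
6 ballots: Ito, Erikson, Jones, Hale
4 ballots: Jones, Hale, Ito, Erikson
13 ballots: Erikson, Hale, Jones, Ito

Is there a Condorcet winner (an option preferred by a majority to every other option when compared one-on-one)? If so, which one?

Head-to-head results (41 voters total):
Erikson vs Hale: Erikson wins 37–4.
Erikson vs Ito: Ito wins 21–20.
Erikson vs Jones: Erikson wins 26–15.
Hale vs Ito: Ito wins 24–17.
Hale vs Jones: Jones wins 21–20.
Ito vs Jones: Jones wins 28–13.
No candidate beats all others: Erikson beats Jones beats Ito beats Erikson, a majority cycle.

There is no Condorcet winner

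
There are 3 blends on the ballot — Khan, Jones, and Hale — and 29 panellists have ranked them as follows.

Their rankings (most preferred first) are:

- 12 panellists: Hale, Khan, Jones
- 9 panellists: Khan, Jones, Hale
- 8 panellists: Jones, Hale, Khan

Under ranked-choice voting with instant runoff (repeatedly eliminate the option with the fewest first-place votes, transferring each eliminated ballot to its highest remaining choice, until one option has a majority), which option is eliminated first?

Round 1: Hale 12, Khan 9, Jones 8. Jones has the fewest and is eliminated.
Round 2: Hale 20, Khan 9. Hale has a majority.

Jones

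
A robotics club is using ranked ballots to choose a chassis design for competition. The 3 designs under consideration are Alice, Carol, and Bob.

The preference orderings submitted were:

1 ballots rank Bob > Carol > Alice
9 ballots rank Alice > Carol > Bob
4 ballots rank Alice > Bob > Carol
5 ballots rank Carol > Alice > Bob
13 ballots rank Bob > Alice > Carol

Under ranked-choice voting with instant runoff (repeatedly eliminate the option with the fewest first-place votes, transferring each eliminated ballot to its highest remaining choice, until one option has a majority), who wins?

Alice

Round 1: Bob 14, Alice 13, Carol 5. Carol has the fewest and is eliminated.
Round 2: Alice 18, Bob 14. Alice has a majority.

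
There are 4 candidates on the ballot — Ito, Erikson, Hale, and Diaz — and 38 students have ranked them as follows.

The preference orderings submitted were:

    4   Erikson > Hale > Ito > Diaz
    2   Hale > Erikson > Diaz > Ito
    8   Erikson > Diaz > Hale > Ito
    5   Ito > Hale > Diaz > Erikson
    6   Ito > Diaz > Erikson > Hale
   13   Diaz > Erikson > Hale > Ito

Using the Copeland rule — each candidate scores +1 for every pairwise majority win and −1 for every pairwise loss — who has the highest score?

Pairwise results:
  Ito vs Erikson: Erikson wins 27–11.
  Ito vs Hale: Hale wins 27–11.
  Ito vs Diaz: Diaz wins 23–15.
  Erikson vs Hale: Erikson wins 31–7.
  Erikson vs Diaz: Diaz wins 24–14.
  Hale vs Diaz: Diaz wins 27–11.
Copeland scores (wins − losses):
  Ito: 0 − 3 = -3
  Erikson: 2 − 1 = 1
  Hale: 1 − 2 = -1
  Diaz: 3 − 0 = 3
Diaz has the best Copeland score.

Diaz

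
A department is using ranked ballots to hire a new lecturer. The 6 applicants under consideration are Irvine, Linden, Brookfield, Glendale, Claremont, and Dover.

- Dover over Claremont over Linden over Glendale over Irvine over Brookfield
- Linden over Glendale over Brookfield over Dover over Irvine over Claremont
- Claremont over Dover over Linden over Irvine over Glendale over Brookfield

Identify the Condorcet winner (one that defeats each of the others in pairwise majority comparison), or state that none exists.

Head-to-head results (3 voters total):
Irvine vs Linden: Linden wins 3–0.
Irvine vs Brookfield: Irvine wins 2–1.
Irvine vs Glendale: Glendale wins 2–1.
Irvine vs Claremont: Claremont wins 2–1.
Irvine vs Dover: Dover wins 3–0.
Linden vs Brookfield: Linden wins 3–0.
Linden vs Glendale: Linden wins 3–0.
Linden vs Claremont: Claremont wins 2–1.
Linden vs Dover: Dover wins 2–1.
Brookfield vs Glendale: Glendale wins 3–0.
Brookfield vs Claremont: Claremont wins 2–1.
Brookfield vs Dover: Dover wins 2–1.
Glendale vs Claremont: Claremont wins 2–1.
Glendale vs Dover: Dover wins 2–1.
Claremont vs Dover: Dover wins 2–1.
Dover beats each rival — Irvine (3–0), Linden (2–1), Brookfield (2–1), Glendale (2–1), Claremont (2–1) — so Dover is the Condorcet winner.

Dover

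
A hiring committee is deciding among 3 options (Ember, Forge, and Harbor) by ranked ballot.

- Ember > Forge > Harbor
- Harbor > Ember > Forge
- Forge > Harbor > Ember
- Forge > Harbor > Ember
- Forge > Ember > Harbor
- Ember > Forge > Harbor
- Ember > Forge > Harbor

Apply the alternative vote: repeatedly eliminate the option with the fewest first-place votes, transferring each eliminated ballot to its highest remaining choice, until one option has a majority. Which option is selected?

Round 1: Ember 3, Forge 3, Harbor 1. Harbor has the fewest and is eliminated.
Round 2: Ember 4, Forge 3. Ember has a majority.

Ember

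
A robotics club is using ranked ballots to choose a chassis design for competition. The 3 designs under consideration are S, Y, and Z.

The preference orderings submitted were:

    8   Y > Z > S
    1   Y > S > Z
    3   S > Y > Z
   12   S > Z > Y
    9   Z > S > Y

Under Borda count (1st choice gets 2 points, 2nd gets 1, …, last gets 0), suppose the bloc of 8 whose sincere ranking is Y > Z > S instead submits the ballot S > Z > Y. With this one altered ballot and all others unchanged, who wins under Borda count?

Borda totals with the altered ballot: S 56, Y 5, Z 38.
The winner is unchanged: still S.

S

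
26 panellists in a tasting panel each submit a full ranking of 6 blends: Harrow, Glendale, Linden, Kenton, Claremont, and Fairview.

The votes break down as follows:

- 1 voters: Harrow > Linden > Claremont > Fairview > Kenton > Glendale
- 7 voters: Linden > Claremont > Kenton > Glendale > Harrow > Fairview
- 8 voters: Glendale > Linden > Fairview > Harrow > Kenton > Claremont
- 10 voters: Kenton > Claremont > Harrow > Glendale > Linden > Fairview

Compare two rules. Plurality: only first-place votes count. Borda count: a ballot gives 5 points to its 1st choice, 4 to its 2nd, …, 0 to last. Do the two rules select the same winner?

Plurality first-place counts: Harrow 1, Glendale 8, Linden 7, Kenton 10, Claremont 0, Fairview 0 → Kenton.
Borda totals: Harrow 58, Glendale 74, Linden 81, Kenton 80, Claremont 71, Fairview 26 → Linden.
The two rules disagree: plurality picks Kenton, Borda picks Linden.

No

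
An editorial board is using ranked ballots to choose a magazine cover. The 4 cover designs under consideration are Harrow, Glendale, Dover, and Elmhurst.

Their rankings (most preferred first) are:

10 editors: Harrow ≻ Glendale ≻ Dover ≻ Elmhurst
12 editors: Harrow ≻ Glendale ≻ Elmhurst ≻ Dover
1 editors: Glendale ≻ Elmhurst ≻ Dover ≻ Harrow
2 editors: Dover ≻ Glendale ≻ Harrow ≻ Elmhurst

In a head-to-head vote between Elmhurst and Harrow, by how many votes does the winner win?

23

Ballots ranking Elmhurst above Harrow: 1.
Ballots ranking Harrow above Elmhurst: 10+12+2 = 24.
Harrow wins 24–1, a margin of 23.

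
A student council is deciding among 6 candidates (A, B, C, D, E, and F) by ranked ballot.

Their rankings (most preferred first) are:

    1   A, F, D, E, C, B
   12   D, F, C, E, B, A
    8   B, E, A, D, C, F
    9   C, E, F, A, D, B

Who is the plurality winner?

First-place vote totals:
  A: 1
  B: 8
  C: 9
  D: 12
  E: 0
  F: 0
D has the most first-place votes.

D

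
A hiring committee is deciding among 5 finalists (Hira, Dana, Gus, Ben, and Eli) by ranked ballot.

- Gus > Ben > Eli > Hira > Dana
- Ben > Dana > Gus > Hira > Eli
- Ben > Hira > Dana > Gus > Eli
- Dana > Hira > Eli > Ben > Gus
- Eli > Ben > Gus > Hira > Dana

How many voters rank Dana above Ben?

1

Ballots ranking Dana above Ben: 1.
Ballots ranking Ben above Dana: 4.
So 1 of 5 voters prefer Dana to Ben.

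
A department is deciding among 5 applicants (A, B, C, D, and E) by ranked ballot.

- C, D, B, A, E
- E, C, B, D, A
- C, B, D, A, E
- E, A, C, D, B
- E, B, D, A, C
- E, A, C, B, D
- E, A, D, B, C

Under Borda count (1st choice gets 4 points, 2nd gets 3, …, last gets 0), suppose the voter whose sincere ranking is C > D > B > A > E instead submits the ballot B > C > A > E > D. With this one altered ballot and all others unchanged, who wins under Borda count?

Borda totals with the altered ballot: A 13, B 14, C 14, D 8, E 21.
The winner is unchanged: still E.

E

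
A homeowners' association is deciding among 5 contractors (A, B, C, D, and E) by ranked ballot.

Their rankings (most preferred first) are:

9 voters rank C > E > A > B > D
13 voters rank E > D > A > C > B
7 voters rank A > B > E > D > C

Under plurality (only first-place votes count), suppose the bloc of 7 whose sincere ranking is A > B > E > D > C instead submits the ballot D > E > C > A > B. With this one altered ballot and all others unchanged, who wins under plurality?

First-place totals with the altered ballot: A 0, B 0, C 9, D 7, E 13.
The winner is unchanged: still E.

E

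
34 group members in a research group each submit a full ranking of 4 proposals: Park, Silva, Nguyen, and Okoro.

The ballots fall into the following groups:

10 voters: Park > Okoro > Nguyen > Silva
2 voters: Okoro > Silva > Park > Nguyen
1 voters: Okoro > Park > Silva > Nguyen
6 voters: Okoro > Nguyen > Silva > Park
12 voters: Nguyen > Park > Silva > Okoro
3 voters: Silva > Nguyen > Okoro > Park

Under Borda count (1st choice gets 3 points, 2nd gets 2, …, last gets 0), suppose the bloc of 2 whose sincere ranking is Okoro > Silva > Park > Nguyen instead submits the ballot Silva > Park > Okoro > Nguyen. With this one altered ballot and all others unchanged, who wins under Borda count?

Nguyen

Borda totals with the altered ballot: Park 60, Silva 34, Nguyen 64, Okoro 46.
The winner is unchanged: still Nguyen.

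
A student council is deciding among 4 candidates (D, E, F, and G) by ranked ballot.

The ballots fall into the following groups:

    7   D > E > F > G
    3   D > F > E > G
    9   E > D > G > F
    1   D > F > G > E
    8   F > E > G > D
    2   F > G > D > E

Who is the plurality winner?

D

First-place vote totals:
  D: 11
  E: 9
  F: 10
  G: 0
D has the most first-place votes.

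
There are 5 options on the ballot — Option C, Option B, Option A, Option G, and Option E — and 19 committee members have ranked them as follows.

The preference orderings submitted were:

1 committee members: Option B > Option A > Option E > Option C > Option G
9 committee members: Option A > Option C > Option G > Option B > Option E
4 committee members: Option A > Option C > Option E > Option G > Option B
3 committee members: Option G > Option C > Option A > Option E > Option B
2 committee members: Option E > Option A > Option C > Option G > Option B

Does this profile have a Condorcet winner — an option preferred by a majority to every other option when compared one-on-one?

Head-to-head results (19 voters total):
Option C vs Option B: Option C wins 18–1.
Option C vs Option A: Option A wins 16–3.
Option C vs Option G: Option C wins 16–3.
Option C vs Option E: Option C wins 16–3.
Option B vs Option A: Option A wins 18–1.
Option B vs Option G: Option G wins 18–1.
Option B vs Option E: Option B wins 10–9.
Option A vs Option G: Option A wins 16–3.
Option A vs Option E: Option A wins 17–2.
Option G vs Option E: Option G wins 12–7.
Option A beats each rival — Option C (16–3), Option B (18–1), Option G (16–3), Option E (17–2) — so Option A is the Condorcet winner.

Yes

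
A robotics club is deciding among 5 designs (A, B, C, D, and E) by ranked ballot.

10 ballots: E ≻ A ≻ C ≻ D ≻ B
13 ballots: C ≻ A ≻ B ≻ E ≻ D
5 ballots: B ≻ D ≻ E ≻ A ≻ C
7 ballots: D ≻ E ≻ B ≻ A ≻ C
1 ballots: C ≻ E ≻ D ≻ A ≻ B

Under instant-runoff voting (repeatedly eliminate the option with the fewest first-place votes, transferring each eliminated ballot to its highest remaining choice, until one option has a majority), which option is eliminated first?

A

Round 1: C 14, E 10, D 7, B 5, A 0. A has the fewest and is eliminated.
Round 2: C 14, E 10, D 7, B 5. B has the fewest and is eliminated.
Round 3: C 14, D 12, E 10. E has the fewest and is eliminated.
Round 4: C 24, D 12. C has a majority.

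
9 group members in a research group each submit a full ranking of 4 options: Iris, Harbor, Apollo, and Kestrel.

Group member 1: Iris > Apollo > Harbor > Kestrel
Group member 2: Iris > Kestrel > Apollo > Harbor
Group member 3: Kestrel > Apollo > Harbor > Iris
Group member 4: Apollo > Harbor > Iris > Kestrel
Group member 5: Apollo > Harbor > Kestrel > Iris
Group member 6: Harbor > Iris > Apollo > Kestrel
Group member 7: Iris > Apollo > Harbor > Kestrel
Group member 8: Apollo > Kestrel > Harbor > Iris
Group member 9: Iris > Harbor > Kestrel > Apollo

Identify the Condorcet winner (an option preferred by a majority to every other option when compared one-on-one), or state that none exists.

Head-to-head results (9 voters total):
Iris vs Harbor: Harbor wins 5–4.
Iris vs Apollo: Iris wins 5–4.
Iris vs Kestrel: Iris wins 6–3.
Harbor vs Apollo: Apollo wins 7–2.
Harbor vs Kestrel: Harbor wins 6–3.
Apollo vs Kestrel: Apollo wins 6–3.
No candidate beats all others: Iris beats Apollo beats Harbor beats Iris, a majority cycle.

None — there is no Condorcet winner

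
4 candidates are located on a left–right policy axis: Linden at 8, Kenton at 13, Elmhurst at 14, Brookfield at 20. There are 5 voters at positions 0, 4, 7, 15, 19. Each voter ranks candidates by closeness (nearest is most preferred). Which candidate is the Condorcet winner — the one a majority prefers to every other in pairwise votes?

Linden

With single-peaked preferences on a line, the Condorcet winner is the candidate closest to the median voter.
The median voter (position 7) is closest to Linden at 8.
Check: Linden vs Elmhurst — voters closer to Linden: 3 of 5.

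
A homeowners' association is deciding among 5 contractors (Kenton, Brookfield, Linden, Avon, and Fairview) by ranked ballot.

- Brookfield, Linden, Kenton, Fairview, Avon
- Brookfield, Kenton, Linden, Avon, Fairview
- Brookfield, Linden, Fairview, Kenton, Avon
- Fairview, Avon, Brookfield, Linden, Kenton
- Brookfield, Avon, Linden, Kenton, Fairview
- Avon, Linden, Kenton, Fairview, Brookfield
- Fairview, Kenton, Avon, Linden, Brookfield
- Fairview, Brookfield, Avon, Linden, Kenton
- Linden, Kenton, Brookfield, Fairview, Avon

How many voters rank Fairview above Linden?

Ballots ranking Fairview above Linden: 3.
Ballots ranking Linden above Fairview: 6.
So 3 of 9 voters prefer Fairview to Linden.

3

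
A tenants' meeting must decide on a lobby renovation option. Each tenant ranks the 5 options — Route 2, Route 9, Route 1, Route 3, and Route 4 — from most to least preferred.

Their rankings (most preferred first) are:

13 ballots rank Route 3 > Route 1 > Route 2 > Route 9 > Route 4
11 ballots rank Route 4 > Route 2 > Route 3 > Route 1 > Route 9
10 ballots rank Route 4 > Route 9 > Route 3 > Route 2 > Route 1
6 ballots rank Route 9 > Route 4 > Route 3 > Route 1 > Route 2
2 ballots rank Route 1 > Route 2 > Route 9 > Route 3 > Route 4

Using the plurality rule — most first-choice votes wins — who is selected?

Route 4

First-place vote totals:
  Route 2: 0
  Route 9: 6
  Route 1: 2
  Route 3: 13
  Route 4: 21
Route 4 has the most first-place votes.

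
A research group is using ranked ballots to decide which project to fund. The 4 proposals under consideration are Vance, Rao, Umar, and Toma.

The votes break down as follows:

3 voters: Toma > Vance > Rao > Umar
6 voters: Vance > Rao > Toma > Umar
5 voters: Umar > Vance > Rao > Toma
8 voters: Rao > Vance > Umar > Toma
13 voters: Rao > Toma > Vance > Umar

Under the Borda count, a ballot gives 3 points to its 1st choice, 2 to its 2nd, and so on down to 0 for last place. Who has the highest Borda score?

Borda scores:
  Vance: 3·2 + 6·3 + 5·2 + 8·2 + 13·1 = 63
  Rao: 3·1 + 6·2 + 5·1 + 8·3 + 13·3 = 83
  Umar: 3·0 + 6·0 + 5·3 + 8·1 + 13·0 = 23
  Toma: 3·3 + 6·1 + 5·0 + 8·0 + 13·2 = 41
Rao has the highest total.

Rao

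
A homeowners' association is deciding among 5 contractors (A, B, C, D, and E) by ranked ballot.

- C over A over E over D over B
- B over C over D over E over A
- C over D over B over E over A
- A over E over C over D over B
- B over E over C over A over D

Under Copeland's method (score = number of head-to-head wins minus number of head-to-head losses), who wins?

C

Pairwise results:
  A vs B: B wins 3–2.
  A vs C: C wins 4–1.
  A vs D: A wins 3–2.
  A vs E: E wins 3–2.
  B vs C: C wins 3–2.
  B vs D: D wins 3–2.
  B vs E: B wins 3–2.
  C vs D: C wins 5–0.
  C vs E: C wins 3–2.
  D vs E: E wins 3–2.
Copeland scores (wins − losses):
  A: 1 − 3 = -2
  B: 2 − 2 = 0
  C: 4 − 0 = 4
  D: 1 − 3 = -2
  E: 2 − 2 = 0
C has the best Copeland score.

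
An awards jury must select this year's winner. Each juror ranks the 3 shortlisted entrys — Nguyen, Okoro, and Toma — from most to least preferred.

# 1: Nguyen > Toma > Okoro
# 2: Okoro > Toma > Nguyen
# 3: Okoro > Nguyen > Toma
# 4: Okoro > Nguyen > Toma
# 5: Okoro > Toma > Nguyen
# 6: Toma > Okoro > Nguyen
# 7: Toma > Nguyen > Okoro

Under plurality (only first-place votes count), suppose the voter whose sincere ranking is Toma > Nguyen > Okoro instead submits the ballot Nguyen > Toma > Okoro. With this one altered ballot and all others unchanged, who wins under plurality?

First-place totals with the altered ballot: Nguyen 2, Okoro 4, Toma 1.
The winner is unchanged: still Okoro.

Okoro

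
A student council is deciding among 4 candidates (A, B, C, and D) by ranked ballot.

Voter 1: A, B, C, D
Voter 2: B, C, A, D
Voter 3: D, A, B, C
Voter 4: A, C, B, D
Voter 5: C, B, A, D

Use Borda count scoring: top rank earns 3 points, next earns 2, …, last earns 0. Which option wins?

Borda scores:
  A: 3 + 1 + 2 + 3 + 1 = 10
  B: 2 + 3 + 1 + 1 + 2 = 9
  C: 1 + 2 + 0 + 2 + 3 = 8
  D: 0 + 0 + 3 + 0 + 0 = 3
A has the highest total.

A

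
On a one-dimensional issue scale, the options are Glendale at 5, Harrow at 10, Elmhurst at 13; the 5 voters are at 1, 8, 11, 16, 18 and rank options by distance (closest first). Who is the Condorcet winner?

With single-peaked preferences on a line, the Condorcet winner is the candidate closest to the median voter.
The median voter (position 11) is closest to Harrow at 10.
Check: Harrow vs Glendale — voters closer to Harrow: 4 of 5.

Harrow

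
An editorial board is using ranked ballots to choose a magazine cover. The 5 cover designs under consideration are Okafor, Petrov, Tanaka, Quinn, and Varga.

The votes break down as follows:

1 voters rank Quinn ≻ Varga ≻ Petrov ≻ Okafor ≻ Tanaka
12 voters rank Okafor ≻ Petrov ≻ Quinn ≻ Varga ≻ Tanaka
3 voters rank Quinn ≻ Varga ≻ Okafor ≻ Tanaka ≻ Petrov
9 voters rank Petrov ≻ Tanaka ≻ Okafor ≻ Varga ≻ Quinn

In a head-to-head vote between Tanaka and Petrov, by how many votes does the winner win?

Ballots ranking Tanaka above Petrov: 3.
Ballots ranking Petrov above Tanaka: 1+12+9 = 22.
Petrov wins 22–3, a margin of 19.

19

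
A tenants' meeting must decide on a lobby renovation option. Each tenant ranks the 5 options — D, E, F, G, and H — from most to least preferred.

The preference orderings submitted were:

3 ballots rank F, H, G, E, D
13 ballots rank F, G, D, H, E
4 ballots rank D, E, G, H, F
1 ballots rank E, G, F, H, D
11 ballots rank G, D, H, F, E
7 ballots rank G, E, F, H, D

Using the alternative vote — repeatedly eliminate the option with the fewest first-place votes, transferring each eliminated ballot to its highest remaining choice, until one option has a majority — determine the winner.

G

Round 1: G 18, F 16, D 4, E 1, H 0. H has the fewest and is eliminated.
Round 2: G 18, F 16, D 4, E 1. E has the fewest and is eliminated.
Round 3: G 19, F 16, D 4. D has the fewest and is eliminated.
Round 4: G 23, F 16. G has a majority.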